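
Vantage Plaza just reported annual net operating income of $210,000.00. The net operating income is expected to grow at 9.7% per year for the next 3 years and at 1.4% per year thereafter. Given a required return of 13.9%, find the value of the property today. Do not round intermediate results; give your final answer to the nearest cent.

$2106604.28

D_1 = 230370.00000
D_2 = 252715.89000
D_3 = 277229.33133
Terminal value at year 3: TV = D_3×(1+g_2)/(r−g_2) = 281110.54197/0.125 = 2248884.33575
P_0 = D_1/(1+r)^1 + D_2/(1+r)^2 + D_3/(1+r)^3 + TV/(1+r)^3
    = 202256.36523 + 194798.27275 + 187615.19333 + 1521934.44831 = 2106604.27962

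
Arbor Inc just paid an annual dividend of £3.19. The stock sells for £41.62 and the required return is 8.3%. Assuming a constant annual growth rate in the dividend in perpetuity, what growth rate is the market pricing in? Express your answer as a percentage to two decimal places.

0.59%

P = D₀(1+g)/(r−g) ⇒ P(r−g) = D₀(1+g) ⇒ g(P+D₀) = P·r − D₀
g = (P·r − D₀)/(P + D₀) = (£41.62×0.083 − £3.19) / (£41.62 + £3.19) = 0.005902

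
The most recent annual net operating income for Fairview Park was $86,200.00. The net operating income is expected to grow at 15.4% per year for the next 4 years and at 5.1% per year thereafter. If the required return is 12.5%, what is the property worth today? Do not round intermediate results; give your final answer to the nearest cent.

D_1 = 99474.80000
D_2 = 114793.91920
D_3 = 132472.18276
D_4 = 152872.89890
Terminal value at year 4: TV = D_4×(1+g_2)/(r−g_2) = 160669.41675/0.074 = 2171208.33440
P_0 = D_1/(1+r)^1 + D_2/(1+r)^2 + D_3/(1+r)^3 + D_4/(1+r)^4 + TV/(1+r)^4
    = 88422.04444 + 90701.36826 + 93039.44797 + 95437.79819 + 1355474.67424 = 1723075.33310

$1723075.33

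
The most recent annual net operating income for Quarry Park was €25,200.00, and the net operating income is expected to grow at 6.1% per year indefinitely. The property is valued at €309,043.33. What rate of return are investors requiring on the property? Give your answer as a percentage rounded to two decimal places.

D₁ = €25,200.00 × 1.061 = €26,737.2000
P = D₁/(r − g) ⇒ r = D₁/P + g = €26,737.2000/€309,043.33 + 0.061 = 0.086516 + 0.061 = 0.147516

14.75%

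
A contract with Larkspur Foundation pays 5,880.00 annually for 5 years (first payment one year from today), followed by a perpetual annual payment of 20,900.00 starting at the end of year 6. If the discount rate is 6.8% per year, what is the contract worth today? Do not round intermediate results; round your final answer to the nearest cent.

245436.77

PV of 5-year annuity: 5,880.00 × [1 − (1+0.068)^−5] / 0.068 = 24238.81873
Perpetuity value at year 5: 20,900.00 / 0.068 = 307352.94118
PV of perpetuity: 307352.94118 / (1+0.068)^5 = 221197.95622
Total PV = 24238.81873 + 221197.95622 = 245436.77495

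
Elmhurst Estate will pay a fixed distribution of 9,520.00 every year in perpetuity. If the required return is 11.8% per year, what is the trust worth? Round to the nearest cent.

80677.97

Level perpetuity: PV = C / r = 9,520.00 / 0.118 = 80,677.97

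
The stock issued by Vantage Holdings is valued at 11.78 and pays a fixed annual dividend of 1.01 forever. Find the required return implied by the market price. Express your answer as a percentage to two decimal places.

P = C/r ⇒ r = C/P = 1.01/11.78 = 0.085739

8.57%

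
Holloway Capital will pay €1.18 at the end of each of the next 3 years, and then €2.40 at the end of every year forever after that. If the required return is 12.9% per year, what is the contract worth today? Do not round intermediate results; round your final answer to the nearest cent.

PV of 3-year annuity: €1.18 × [1 − (1+0.129)^−3] / 0.129 = 2.79090
Perpetuity value at year 3: €2.40 / 0.129 = 18.60465
PV of perpetuity: 18.60465 / (1+0.129)^3 = 12.92825
Total PV = 2.79090 + 12.92825 = 15.71915

€15.72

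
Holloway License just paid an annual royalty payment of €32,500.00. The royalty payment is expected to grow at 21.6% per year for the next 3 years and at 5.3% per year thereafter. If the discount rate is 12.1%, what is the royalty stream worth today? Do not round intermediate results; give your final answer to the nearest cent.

€757351.00

D_1 = 39520.00000
D_2 = 48056.32000
D_3 = 58436.48512
Terminal value at year 3: TV = D_3×(1+g_2)/(r−g_2) = 61533.61883/0.068 = 904906.15928
P_0 = D_1/(1+r)^1 + D_2/(1+r)^2 + D_3/(1+r)^3 + TV/(1+r)^3
    = 35254.23729 + 38241.88452 + 41482.72219 + 642372.15386 = 757350.99785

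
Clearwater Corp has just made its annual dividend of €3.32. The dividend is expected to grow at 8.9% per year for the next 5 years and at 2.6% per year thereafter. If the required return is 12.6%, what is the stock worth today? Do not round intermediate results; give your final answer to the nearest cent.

€43.86

D_1 = 3.61548
D_2 = 3.93726
D_3 = 4.28767
D_4 = 4.66928
D_5 = 5.08484
Terminal value at year 5: TV = D_5×(1+g_2)/(r−g_2) = 5.21705/0.1 = 52.17048
P_0 = D_1/(1+r)^1 + D_2/(1+r)^2 + D_3/(1+r)^3 + D_4/(1+r)^4 + D_5/(1+r)^5 + TV/(1+r)^5
    = 3.21091 + 3.10540 + 3.00335 + 2.90466 + 2.80922 + 28.82258 = 43.85612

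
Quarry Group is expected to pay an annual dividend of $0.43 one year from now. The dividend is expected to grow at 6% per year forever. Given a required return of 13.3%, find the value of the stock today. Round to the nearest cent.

Growing perpetuity: P = D₁ / (r − g) = $0.4300 / (0.133 − 0.06) = $5.89

$5.89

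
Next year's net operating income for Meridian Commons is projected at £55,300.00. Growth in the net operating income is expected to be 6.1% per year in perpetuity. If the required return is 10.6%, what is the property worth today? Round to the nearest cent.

£1228888.89

Growing perpetuity: P = D₁ / (r − g) = £55,300.0000 / (0.106 − 0.061) = £1,228,888.89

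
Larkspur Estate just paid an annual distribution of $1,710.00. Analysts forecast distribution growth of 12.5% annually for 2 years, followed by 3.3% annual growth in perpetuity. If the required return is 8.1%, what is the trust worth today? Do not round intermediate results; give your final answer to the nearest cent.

$43489.03

D_1 = 1923.75000
D_2 = 2164.21875
Terminal value at year 2: TV = D_2×(1+g_2)/(r−g_2) = 2235.63797/0.048 = 46575.79102
P_0 = D_1/(1+r)^1 + D_2/(1+r)^2 + TV/(1+r)^2
    = 1779.60222 + 1852.03746 + 39857.38957 = 43489.02926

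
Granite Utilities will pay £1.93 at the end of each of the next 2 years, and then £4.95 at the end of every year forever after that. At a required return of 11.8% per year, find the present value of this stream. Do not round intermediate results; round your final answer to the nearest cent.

£36.83

PV of 2-year annuity: £1.93 × [1 − (1+0.118)^−2] / 0.118 = 3.27039
Perpetuity value at year 2: £4.95 / 0.118 = 41.94915
PV of perpetuity: 41.94915 / (1+0.118)^2 = 33.56136
Total PV = 3.27039 + 33.56136 = 36.83175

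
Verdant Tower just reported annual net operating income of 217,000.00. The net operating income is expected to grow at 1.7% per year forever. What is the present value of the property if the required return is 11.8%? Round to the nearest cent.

D₁ = D₀ × (1 + g) = 217,000.00 × 1.017 = 220,689.0000
Growing perpetuity: P = D₁ / (r − g) = 220,689.0000 / (0.118 − 0.017) = 2,185,039.60

2185039.60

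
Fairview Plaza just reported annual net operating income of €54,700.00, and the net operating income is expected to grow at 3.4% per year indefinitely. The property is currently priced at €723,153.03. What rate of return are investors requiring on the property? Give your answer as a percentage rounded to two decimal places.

11.22%

D₁ = €54,700.00 × 1.034 = €56,559.8000
P = D₁/(r − g) ⇒ r = D₁/P + g = €56,559.8000/€723,153.03 + 0.034 = 0.078213 + 0.034 = 0.112213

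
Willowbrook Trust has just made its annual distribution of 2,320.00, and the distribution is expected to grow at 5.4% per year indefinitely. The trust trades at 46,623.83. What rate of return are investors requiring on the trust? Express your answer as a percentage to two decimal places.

D₁ = 2,320.00 × 1.054 = 2,445.2800
P = D₁/(r − g) ⇒ r = D₁/P + g = 2,445.2800/46,623.83 + 0.054 = 0.052447 + 0.054 = 0.106447

10.64%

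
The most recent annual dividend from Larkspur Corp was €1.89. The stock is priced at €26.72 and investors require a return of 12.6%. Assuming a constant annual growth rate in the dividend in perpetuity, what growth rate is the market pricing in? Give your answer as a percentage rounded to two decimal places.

5.16%

P = D₀(1+g)/(r−g) ⇒ P(r−g) = D₀(1+g) ⇒ g(P+D₀) = P·r − D₀
g = (P·r − D₀)/(P + D₀) = (€26.72×0.126 − €1.89) / (€26.72 + €1.89) = 0.051616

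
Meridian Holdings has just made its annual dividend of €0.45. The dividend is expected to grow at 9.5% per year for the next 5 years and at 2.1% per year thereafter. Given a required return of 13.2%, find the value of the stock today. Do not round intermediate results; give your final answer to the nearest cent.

€5.54

D_1 = 0.49275
D_2 = 0.53956
D_3 = 0.59082
D_4 = 0.64695
D_5 = 0.70841
Terminal value at year 5: TV = D_5×(1+g_2)/(r−g_2) = 0.72328/0.111 = 6.51607
P_0 = D_1/(1+r)^1 + D_2/(1+r)^2 + D_3/(1+r)^3 + D_4/(1+r)^4 + D_5/(1+r)^5 + TV/(1+r)^5
    = 0.43529 + 0.42106 + 0.40730 + 0.39399 + 0.38111 + 3.50553 = 5.54429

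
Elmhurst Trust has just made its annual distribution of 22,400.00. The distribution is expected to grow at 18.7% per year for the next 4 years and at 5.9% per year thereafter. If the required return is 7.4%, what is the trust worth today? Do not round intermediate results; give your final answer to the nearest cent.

2475381.30

D_1 = 26588.80000
D_2 = 31560.90560
D_3 = 37462.79495
D_4 = 44468.33760
Terminal value at year 4: TV = D_4×(1+g_2)/(r−g_2) = 47091.96952/0.015 = 3139464.63472
P_0 = D_1/(1+r)^1 + D_2/(1+r)^2 + D_3/(1+r)^3 + D_4/(1+r)^4 + TV/(1+r)^4
    = 24756.79702 + 27361.56244 + 30240.38605 + 33422.10265 + 2359600.44690 = 2475381.29506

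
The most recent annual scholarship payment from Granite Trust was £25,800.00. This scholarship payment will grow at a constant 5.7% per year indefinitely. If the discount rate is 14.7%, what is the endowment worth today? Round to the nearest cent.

£303006.67

D₁ = D₀ × (1 + g) = £25,800.00 × 1.057 = £27,270.6000
Growing perpetuity: P = D₁ / (r − g) = £27,270.6000 / (0.147 − 0.057) = £303,006.67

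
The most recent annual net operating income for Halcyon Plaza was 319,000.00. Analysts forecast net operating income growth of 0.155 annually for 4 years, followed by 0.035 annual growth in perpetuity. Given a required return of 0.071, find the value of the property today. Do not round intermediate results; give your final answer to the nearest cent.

D_1 = 368445.00000
D_2 = 425553.97500
D_3 = 491514.84112
D_4 = 567699.64150
Terminal value at year 4: TV = D_4×(1+g_2)/(r−g_2) = 587569.12895/0.036 = 16321364.69311
P_0 = D_1/(1+r)^1 + D_2/(1+r)^2 + D_3/(1+r)^3 + D_4/(1+r)^4 + TV/(1+r)^4
    = 344019.60784 + 371001.53787 + 400099.69770 + 431480.06615 + 12405051.90182 = 13951652.81139

13951652.81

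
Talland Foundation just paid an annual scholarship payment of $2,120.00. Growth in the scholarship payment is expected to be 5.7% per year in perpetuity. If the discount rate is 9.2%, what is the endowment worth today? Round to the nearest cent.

$64024.00

D₁ = D₀ × (1 + g) = $2,120.00 × 1.057 = $2,240.8400
Growing perpetuity: P = D₁ / (r − g) = $2,240.8400 / (0.092 − 0.057) = $64,024.00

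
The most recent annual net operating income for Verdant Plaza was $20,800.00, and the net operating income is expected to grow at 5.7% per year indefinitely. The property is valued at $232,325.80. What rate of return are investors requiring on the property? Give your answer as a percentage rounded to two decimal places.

D₁ = $20,800.00 × 1.057 = $21,985.6000
P = D₁/(r − g) ⇒ r = D₁/P + g = $21,985.6000/$232,325.80 + 0.057 = 0.094633 + 0.057 = 0.151633

15.16%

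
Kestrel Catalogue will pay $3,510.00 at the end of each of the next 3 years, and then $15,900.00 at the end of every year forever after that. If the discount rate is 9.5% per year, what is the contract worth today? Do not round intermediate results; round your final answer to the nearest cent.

$136283.07

PV of 3-year annuity: $3,510.00 × [1 − (1+0.095)^−3] / 0.095 = 8806.26297
Perpetuity value at year 3: $15,900.00 / 0.095 = 167368.42105
PV of perpetuity: 167368.42105 / (1+0.095)^3 = 127476.80249
Total PV = 8806.26297 + 127476.80249 = 136283.06546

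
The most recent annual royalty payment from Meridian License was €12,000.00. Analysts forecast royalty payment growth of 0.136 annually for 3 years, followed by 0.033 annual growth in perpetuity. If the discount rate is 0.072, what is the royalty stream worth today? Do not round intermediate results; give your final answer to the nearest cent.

€418712.27

D_1 = 13632.00000
D_2 = 15485.95200
D_3 = 17592.04147
Terminal value at year 3: TV = D_3×(1+g_2)/(r−g_2) = 18172.57884/0.039 = 465963.56001
P_0 = D_1/(1+r)^1 + D_2/(1+r)^2 + D_3/(1+r)^3 + TV/(1+r)^3
    = 12716.41791 + 13475.60704 + 14280.12089 + 378240.12518 = 418712.27102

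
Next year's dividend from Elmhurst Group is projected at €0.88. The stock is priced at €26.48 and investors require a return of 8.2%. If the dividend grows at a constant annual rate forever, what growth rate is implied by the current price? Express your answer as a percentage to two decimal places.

4.88%

P = D₁/(r−g) ⇒ g = r − D₁/P = 0.082 − €0.88/€26.48 = 0.048767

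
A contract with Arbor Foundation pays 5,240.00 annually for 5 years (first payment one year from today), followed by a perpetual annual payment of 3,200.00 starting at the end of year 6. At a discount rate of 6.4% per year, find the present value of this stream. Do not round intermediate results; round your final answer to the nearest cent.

PV of 5-year annuity: 5,240.00 × [1 − (1+0.064)^−5] / 0.064 = 21834.65581
Perpetuity value at year 5: 3,200.00 / 0.064 = 50000.00000
PV of perpetuity: 50000.00000 / (1+0.064)^5 = 36665.85904
Total PV = 21834.65581 + 36665.85904 = 58500.51486

58500.51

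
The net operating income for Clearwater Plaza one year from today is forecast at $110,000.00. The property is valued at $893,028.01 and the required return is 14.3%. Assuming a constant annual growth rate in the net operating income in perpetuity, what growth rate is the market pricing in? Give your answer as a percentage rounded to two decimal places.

P = D₁/(r−g) ⇒ g = r − D₁/P = 0.143 − $110,000.00/$893,028.01 = 0.019824

1.98%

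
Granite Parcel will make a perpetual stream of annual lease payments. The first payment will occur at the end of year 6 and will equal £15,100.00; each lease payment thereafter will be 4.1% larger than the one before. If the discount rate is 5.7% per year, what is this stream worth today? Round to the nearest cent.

Value at end of year 5: C₁ / (r − g) = £15,100.00 / (0.057 − 0.041) = £943,750.0000
Discount to today: PV = £943,750.0000 / (1 + 0.057)^5 = £943,750.0000 / 1.319395 = £715,289.79

£715289.79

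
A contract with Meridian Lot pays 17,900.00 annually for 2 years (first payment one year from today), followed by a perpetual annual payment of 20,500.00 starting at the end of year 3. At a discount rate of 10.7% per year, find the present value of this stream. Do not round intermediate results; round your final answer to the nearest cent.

PV of 2-year annuity: 17,900.00 × [1 − (1+0.107)^−2] / 0.107 = 30776.71939
Perpetuity value at year 2: 20,500.00 / 0.107 = 191588.78505
PV of perpetuity: 191588.78505 / (1+0.107)^2 = 156341.70418
Total PV = 30776.71939 + 156341.70418 = 187118.42357

187118.42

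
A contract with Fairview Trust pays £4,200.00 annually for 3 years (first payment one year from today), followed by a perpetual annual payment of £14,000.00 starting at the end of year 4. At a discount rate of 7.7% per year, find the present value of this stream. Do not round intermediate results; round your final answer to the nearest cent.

£156425.29

PV of 3-year annuity: £4,200.00 × [1 − (1+0.077)^−3] / 0.077 = 10882.66734
Perpetuity value at year 3: £14,000.00 / 0.077 = 181818.18182
PV of perpetuity: 181818.18182 / (1+0.077)^3 = 145542.62401
Total PV = 10882.66734 + 145542.62401 = 156425.29135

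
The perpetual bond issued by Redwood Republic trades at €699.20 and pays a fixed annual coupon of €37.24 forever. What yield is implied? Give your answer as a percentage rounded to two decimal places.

5.33%

P = C/r ⇒ r = C/P = €37.24/€699.20 = 0.053261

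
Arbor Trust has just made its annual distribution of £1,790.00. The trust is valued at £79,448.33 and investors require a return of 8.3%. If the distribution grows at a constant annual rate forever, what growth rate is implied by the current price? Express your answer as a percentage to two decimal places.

5.91%

P = D₀(1+g)/(r−g) ⇒ P(r−g) = D₀(1+g) ⇒ g(P+D₀) = P·r − D₀
g = (P·r − D₀)/(P + D₀) = (£79,448.33×0.083 − £1,790.00) / (£79,448.33 + £1,790.00) = 0.059137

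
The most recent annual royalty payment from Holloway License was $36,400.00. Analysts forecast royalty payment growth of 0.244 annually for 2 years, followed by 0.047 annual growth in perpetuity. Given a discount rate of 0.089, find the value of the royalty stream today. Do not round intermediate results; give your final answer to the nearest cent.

D_1 = 45281.60000
D_2 = 56330.31040
Terminal value at year 2: TV = D_2×(1+g_2)/(r−g_2) = 58977.83499/0.042 = 1404234.16640
P_0 = D_1/(1+r)^1 + D_2/(1+r)^2 + TV/(1+r)^2
    = 41580.89991 + 47499.20981 + 1184087.44461 = 1273167.55433

$1273167.55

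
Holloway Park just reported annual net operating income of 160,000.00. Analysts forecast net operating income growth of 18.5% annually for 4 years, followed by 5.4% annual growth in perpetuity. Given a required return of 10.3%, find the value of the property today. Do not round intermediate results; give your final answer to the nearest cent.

5353088.17

D_1 = 189600.00000
D_2 = 224676.00000
D_3 = 266241.06000
D_4 = 315495.65610
Terminal value at year 4: TV = D_4×(1+g_2)/(r−g_2) = 332532.42153/0.049 = 6786375.94958
P_0 = D_1/(1+r)^1 + D_2/(1+r)^2 + D_3/(1+r)^3 + D_4/(1+r)^4 + TV/(1+r)^4
    = 171894.83228 + 184673.95852 + 198403.11953 + 213152.94347 + 4584963.31463 = 5353088.16843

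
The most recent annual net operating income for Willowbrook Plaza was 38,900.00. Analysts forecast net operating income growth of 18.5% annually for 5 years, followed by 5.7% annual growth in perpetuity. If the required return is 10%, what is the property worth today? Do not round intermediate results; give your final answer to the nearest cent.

1631856.74

D_1 = 46096.50000
D_2 = 54624.35250
D_3 = 64729.85771
D_4 = 76704.88139
D_5 = 90895.28445
Terminal value at year 5: TV = D_5×(1+g_2)/(r−g_2) = 96076.31566/0.043 = 2234332.92232
P_0 = D_1/(1+r)^1 + D_2/(1+r)^2 + D_3/(1+r)^3 + D_4/(1+r)^4 + D_5/(1+r)^5 + TV/(1+r)^5
    = 41905.90909 + 45144.09298 + 48632.50016 + 52390.46608 + 56438.82028 + 1387344.95428 = 1631856.74287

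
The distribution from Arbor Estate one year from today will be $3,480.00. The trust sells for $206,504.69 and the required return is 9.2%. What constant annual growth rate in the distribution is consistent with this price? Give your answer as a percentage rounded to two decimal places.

P = D₁/(r−g) ⇒ g = r − D₁/P = 0.092 − $3,480.00/$206,504.69 = 0.075148

7.51%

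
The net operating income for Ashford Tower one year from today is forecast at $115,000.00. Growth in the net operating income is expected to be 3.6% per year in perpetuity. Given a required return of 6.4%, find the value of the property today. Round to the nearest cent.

Growing perpetuity: P = D₁ / (r − g) = $115,000.0000 / (0.064 − 0.036) = $4,107,142.86

$4107142.86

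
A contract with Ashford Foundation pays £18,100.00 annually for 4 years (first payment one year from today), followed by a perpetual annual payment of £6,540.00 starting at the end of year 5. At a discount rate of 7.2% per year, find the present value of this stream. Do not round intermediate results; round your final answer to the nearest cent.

PV of 4-year annuity: £18,100.00 × [1 − (1+0.072)^−4] / 0.072 = 61032.72815
Perpetuity value at year 4: £6,540.00 / 0.072 = 90833.33333
PV of perpetuity: 90833.33333 / (1+0.072)^4 = 68780.62383
Total PV = 61032.72815 + 68780.62383 = 129813.35197

£129813.35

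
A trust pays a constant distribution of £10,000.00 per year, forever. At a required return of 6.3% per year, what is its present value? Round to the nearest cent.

£158730.16

Level perpetuity: PV = C / r = £10,000.00 / 0.063 = £158,730.16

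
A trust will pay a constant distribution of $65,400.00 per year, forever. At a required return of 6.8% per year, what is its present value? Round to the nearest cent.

$961764.71

Level perpetuity: PV = C / r = $65,400.00 / 0.068 = $961,764.71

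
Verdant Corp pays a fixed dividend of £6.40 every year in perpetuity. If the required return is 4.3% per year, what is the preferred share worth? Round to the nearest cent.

£148.84

Level perpetuity: PV = C / r = £6.40 / 0.043 = £148.84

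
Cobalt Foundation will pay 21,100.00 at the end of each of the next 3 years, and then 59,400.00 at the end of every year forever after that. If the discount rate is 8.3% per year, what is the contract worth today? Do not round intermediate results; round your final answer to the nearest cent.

PV of 3-year annuity: 21,100.00 × [1 − (1+0.083)^−3] / 0.083 = 54083.73497
Perpetuity value at year 3: 59,400.00 / 0.083 = 715662.65060
PV of perpetuity: 715662.65060 / (1+0.083)^3 = 563407.96544
Total PV = 54083.73497 + 563407.96544 = 617491.70040

617491.70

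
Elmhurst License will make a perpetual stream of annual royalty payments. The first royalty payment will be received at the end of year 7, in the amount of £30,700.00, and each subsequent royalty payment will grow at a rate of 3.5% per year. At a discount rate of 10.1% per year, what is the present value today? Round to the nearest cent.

£261138.27

Value at end of year 6: C₁ / (r − g) = £30,700.00 / (0.101 − 0.035) = £465,151.5152
Discount to today: PV = £465,151.5152 / (1 + 0.101)^6 = £465,151.5152 / 1.781246 = £261,138.27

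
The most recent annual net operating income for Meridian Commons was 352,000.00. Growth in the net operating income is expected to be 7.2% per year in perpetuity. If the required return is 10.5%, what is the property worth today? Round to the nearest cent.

11434666.67

D₁ = D₀ × (1 + g) = 352,000.00 × 1.072 = 377,344.0000
Growing perpetuity: P = D₁ / (r − g) = 377,344.0000 / (0.105 − 0.072) = 11,434,666.67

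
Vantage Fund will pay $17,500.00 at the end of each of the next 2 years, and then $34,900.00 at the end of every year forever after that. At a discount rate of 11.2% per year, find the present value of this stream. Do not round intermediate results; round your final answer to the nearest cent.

PV of 2-year annuity: $17,500.00 × [1 − (1+0.112)^−2] / 0.112 = 29889.75726
Perpetuity value at year 2: $34,900.00 / 0.112 = 311607.14286
PV of perpetuity: 311607.14286 / (1+0.112)^2 = 251998.42695
Total PV = 29889.75726 + 251998.42695 = 281888.18421

$281888.18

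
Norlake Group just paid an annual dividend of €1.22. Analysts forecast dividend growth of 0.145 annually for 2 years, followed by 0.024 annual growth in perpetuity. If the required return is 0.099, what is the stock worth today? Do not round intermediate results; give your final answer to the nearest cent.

D_1 = 1.39690
D_2 = 1.59945
Terminal value at year 2: TV = D_2×(1+g_2)/(r−g_2) = 1.63784/0.075 = 21.83783
P_0 = D_1/(1+r)^1 + D_2/(1+r)^2 + TV/(1+r)^2
    = 1.27106 + 1.32427 + 18.08065 = 20.67598

€20.68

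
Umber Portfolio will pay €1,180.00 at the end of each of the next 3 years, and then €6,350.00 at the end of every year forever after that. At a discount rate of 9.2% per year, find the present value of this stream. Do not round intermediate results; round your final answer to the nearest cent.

PV of 3-year annuity: €1,180.00 × [1 − (1+0.092)^−3] / 0.092 = 2976.31298
Perpetuity value at year 3: €6,350.00 / 0.092 = 69021.73913
PV of perpetuity: 69021.73913 / (1+0.092)^3 = 53005.13962
Total PV = 2976.31298 + 53005.13962 = 55981.45260

€55981.45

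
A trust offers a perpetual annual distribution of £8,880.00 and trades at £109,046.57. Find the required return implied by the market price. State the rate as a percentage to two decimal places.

P = C/r ⇒ r = C/P = £8,880.00/£109,046.57 = 0.081433

8.14%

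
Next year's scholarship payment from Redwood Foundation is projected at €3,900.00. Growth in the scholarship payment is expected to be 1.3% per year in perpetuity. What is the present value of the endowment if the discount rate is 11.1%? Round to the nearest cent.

Growing perpetuity: P = D₁ / (r − g) = €3,900.0000 / (0.111 − 0.013) = €39,795.92

€39795.92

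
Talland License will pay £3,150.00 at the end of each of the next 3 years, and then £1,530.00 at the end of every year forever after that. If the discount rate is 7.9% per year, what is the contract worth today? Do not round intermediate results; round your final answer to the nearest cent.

PV of 3-year annuity: £3,150.00 × [1 − (1+0.079)^−3] / 0.079 = 8132.52564
Perpetuity value at year 3: £1,530.00 / 0.079 = 19367.08861
PV of perpetuity: 19367.08861 / (1+0.079)^3 = 15417.00472
Total PV = 8132.52564 + 15417.00472 = 23549.53037

£23549.53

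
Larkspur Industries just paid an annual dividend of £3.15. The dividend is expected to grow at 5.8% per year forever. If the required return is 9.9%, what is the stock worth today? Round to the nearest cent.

£81.29

D₁ = D₀ × (1 + g) = £3.15 × 1.058 = £3.3327
Growing perpetuity: P = D₁ / (r − g) = £3.3327 / (0.099 − 0.058) = £81.29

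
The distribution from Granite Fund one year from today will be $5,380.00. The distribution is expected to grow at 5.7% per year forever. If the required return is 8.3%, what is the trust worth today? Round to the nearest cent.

Growing perpetuity: P = D₁ / (r − g) = $5,380.0000 / (0.083 − 0.057) = $206,923.08

$206923.08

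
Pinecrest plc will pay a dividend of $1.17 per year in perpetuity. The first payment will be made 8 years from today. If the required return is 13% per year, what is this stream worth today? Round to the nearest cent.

$3.83

Value at end of year 7: C / r = $1.17 / 0.13 = $9.0000
Discount to today: PV = $9.0000 / (1 + 0.13)^7 = $9.0000 / 2.352605 = $3.83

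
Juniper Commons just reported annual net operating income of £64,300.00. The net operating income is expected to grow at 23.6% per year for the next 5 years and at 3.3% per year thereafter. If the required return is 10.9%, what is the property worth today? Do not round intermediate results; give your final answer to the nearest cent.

£1953241.04

D_1 = 79474.80000
D_2 = 98230.85280
D_3 = 121413.33406
D_4 = 150066.88090
D_5 = 185482.66479
Terminal value at year 5: TV = D_5×(1+g_2)/(r−g_2) = 191603.59273/0.076 = 2521099.90434
P_0 = D_1/(1+r)^1 + D_2/(1+r)^2 + D_3/(1+r)^3 + D_4/(1+r)^4 + D_5/(1+r)^5 + TV/(1+r)^5
    = 71663.48061 + 79870.20923 + 89016.75258 + 99210.73597 + 110572.10970 + 1502907.75419 = 1953241.04228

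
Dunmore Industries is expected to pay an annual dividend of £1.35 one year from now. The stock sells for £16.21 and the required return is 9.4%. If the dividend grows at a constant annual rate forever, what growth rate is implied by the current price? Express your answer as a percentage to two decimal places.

P = D₁/(r−g) ⇒ g = r − D₁/P = 0.094 − £1.35/£16.21 = 0.010718

1.07%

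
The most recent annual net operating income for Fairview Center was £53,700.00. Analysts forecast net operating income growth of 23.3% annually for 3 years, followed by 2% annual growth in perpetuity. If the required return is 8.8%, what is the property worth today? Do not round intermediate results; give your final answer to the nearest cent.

D_1 = 66212.10000
D_2 = 81639.51930
D_3 = 100661.52730
Terminal value at year 3: TV = D_3×(1+g_2)/(r−g_2) = 102674.75784/0.068 = 1509922.90945
P_0 = D_1/(1+r)^1 + D_2/(1+r)^2 + D_3/(1+r)^3 + TV/(1+r)^3
    = 60856.70956 + 68967.20853 + 78158.61041 + 1172379.15612 = 1380361.68462

£1380361.68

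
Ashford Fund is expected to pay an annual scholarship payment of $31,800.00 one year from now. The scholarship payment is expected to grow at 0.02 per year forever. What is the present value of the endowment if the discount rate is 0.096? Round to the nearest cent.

Growing perpetuity: P = D₁ / (r − g) = $31,800.0000 / (0.096 − 0.02) = $418,421.05

$418421.05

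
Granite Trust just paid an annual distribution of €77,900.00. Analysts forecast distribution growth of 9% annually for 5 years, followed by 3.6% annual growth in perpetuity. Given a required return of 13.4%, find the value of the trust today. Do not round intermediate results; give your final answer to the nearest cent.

€1022115.52

D_1 = 84911.00000
D_2 = 92552.99000
D_3 = 100882.75910
D_4 = 109962.20742
D_5 = 119858.80609
Terminal value at year 5: TV = D_5×(1+g_2)/(r−g_2) = 124173.72311/0.098 = 1267078.80720
P_0 = D_1/(1+r)^1 + D_2/(1+r)^2 + D_3/(1+r)^3 + D_4/(1+r)^4 + D_5/(1+r)^5 + TV/(1+r)^5
    = 74877.42504 + 71972.12813 + 69179.55878 + 66495.34310 + 63915.27688 + 675675.78412 = 1022115.51605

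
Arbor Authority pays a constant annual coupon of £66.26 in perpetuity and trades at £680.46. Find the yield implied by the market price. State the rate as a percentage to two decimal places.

9.74%

P = C/r ⇒ r = C/P = £66.26/£680.46 = 0.097375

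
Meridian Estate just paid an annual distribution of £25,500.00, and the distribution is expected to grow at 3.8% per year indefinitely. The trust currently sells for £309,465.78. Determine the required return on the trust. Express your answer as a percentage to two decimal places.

12.35%

D₁ = £25,500.00 × 1.038 = £26,469.0000
P = D₁/(r − g) ⇒ r = D₁/P + g = £26,469.0000/£309,465.78 + 0.038 = 0.085531 + 0.038 = 0.123531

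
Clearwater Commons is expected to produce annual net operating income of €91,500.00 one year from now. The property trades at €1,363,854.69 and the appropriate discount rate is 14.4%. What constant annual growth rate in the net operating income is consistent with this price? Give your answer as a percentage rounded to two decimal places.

7.69%

P = D₁/(r−g) ⇒ g = r − D₁/P = 0.144 − €91,500.00/€1,363,854.69 = 0.076911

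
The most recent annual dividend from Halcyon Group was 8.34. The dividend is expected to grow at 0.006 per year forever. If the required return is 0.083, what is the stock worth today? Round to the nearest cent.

108.96

D₁ = D₀ × (1 + g) = 8.34 × 1.006 = 8.3900
Growing perpetuity: P = D₁ / (r − g) = 8.3900 / (0.083 − 0.006) = 108.96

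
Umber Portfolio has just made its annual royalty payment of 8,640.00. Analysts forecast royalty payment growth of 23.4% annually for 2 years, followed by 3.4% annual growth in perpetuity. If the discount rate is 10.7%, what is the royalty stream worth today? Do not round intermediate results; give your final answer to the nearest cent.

172438.41

D_1 = 10661.76000
D_2 = 13156.61184
Terminal value at year 2: TV = D_2×(1+g_2)/(r−g_2) = 13603.93664/0.073 = 186355.29647
P_0 = D_1/(1+r)^1 + D_2/(1+r)^2 + TV/(1+r)^2
    = 9631.21951 + 10736.15617 + 152071.03394 = 172438.40962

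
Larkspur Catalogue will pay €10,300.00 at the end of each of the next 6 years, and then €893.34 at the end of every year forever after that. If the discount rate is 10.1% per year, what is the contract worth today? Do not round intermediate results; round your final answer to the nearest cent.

PV of 6-year annuity: €10,300.00 × [1 − (1+0.101)^−6] / 0.101 = 44728.03001
Perpetuity value at year 6: €893.34 / 0.101 = 8844.95050
PV of perpetuity: 8844.95050 / (1+0.101)^6 = 4965.59726
Total PV = 44728.03001 + 4965.59726 = 49693.62727

€49693.63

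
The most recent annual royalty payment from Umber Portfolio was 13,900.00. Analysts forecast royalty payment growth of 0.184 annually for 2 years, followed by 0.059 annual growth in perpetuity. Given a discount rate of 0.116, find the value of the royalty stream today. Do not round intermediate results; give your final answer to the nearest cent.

321069.63

D_1 = 16457.60000
D_2 = 19485.79840
Terminal value at year 2: TV = D_2×(1+g_2)/(r−g_2) = 20635.46051/0.057 = 362025.62291
P_0 = D_1/(1+r)^1 + D_2/(1+r)^2 + TV/(1+r)^2
    = 14746.95341 + 15645.51329 + 290677.16797 = 321069.63466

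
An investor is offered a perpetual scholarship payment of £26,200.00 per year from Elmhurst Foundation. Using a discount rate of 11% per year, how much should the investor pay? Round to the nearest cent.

£238181.82

Level perpetuity: PV = C / r = £26,200.00 / 0.11 = £238,181.82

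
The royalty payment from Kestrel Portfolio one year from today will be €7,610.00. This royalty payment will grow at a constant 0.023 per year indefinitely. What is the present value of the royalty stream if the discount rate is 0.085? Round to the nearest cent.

Growing perpetuity: P = D₁ / (r − g) = €7,610.0000 / (0.085 − 0.023) = €122,741.94

€122741.94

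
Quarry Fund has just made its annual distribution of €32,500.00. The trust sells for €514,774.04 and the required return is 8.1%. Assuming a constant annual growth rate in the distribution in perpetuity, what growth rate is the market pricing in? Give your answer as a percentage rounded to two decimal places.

P = D₀(1+g)/(r−g) ⇒ P(r−g) = D₀(1+g) ⇒ g(P+D₀) = P·r − D₀
g = (P·r − D₀)/(P + D₀) = (€514,774.04×0.081 − €32,500.00) / (€514,774.04 + €32,500.00) = 0.016805

1.68%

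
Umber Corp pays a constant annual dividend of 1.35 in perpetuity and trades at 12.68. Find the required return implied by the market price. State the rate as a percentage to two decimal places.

10.65%

P = C/r ⇒ r = C/P = 1.35/12.68 = 0.106467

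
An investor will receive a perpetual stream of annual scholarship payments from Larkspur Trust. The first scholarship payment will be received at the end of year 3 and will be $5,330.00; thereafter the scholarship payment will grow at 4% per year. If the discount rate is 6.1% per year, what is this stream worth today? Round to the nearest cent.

$225463.97

Value at end of year 2: C₁ / (r − g) = $5,330.00 / (0.061 − 0.04) = $253,809.5238
Discount to today: PV = $253,809.5238 / (1 + 0.061)^2 = $253,809.5238 / 1.125721 = $225,463.97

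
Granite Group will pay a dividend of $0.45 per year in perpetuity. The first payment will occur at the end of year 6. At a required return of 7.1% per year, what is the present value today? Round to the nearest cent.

$4.50

Value at end of year 5: C / r = $0.45 / 0.071 = $6.3380
Discount to today: PV = $6.3380 / (1 + 0.071)^5 = $6.3380 / 1.409118 = $4.50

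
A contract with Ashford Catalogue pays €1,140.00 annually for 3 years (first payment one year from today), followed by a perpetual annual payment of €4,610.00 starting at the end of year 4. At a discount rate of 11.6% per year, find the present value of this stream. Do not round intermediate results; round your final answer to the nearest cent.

PV of 3-year annuity: €1,140.00 × [1 − (1+0.116)^−3] / 0.116 = 2757.01862
Perpetuity value at year 3: €4,610.00 / 0.116 = 39741.37931
PV of perpetuity: 39741.37931 / (1+0.116)^3 = 28592.38298
Total PV = 2757.01862 + 28592.38298 = 31349.40160

€31349.40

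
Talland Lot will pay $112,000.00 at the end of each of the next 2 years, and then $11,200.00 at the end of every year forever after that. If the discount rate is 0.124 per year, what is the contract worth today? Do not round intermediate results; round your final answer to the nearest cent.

PV of 2-year annuity: $112,000.00 × [1 − (1+0.124)^−2] / 0.124 = 188295.48765
Perpetuity value at year 2: $11,200.00 / 0.124 = 90322.58065
PV of perpetuity: 90322.58065 / (1+0.124)^2 = 71493.03188
Total PV = 188295.48765 + 71493.03188 = 259788.51953

$259788.52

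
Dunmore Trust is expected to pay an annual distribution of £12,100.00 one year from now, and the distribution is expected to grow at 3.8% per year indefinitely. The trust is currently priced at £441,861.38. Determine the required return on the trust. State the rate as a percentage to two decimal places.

6.54%

P = D₁/(r − g) ⇒ r = D₁/P + g = £12,100.0000/£441,861.38 + 0.038 = 0.027384 + 0.038 = 0.065384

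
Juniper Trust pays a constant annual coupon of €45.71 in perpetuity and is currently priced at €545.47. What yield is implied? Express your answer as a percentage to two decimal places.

8.38%

P = C/r ⇒ r = C/P = €45.71/€545.47 = 0.083799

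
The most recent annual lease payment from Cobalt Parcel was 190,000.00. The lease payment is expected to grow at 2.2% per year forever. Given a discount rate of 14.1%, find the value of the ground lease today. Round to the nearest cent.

1631764.71

D₁ = D₀ × (1 + g) = 190,000.00 × 1.022 = 194,180.0000
Growing perpetuity: P = D₁ / (r − g) = 194,180.0000 / (0.141 − 0.022) = 1,631,764.71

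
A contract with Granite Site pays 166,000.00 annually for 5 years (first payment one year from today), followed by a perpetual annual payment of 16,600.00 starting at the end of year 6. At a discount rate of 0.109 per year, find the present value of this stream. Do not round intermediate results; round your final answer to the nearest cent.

705852.41

PV of 5-year annuity: 166,000.00 × [1 − (1+0.109)^−5] / 0.109 = 615065.37425
Perpetuity value at year 5: 16,600.00 / 0.109 = 152293.57798
PV of perpetuity: 152293.57798 / (1+0.109)^5 = 90787.04056
Total PV = 615065.37425 + 90787.04056 = 705852.41481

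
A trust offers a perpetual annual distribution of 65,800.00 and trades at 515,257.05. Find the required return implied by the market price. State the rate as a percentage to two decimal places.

12.77%

P = C/r ⇒ r = C/P = 65,800.00/515,257.05 = 0.127703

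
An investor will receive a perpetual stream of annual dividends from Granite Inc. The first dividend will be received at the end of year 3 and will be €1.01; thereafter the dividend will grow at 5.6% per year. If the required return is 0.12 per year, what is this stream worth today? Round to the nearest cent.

€12.58

Value at end of year 2: C₁ / (r − g) = €1.01 / (0.12 − 0.056) = €15.7813
Discount to today: PV = €15.7813 / (1 + 0.12)^2 = €15.7813 / 1.254400 = €12.58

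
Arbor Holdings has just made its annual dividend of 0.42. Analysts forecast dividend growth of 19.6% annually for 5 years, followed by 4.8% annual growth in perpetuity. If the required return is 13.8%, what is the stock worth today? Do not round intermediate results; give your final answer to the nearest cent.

8.71

D_1 = 0.50232
D_2 = 0.60077
D_3 = 0.71853
D_4 = 0.85936
D_5 = 1.02779
Terminal value at year 5: TV = D_5×(1+g_2)/(r−g_2) = 1.07713/0.09 = 11.96807
P_0 = D_1/(1+r)^1 + D_2/(1+r)^2 + D_3/(1+r)^3 + D_4/(1+r)^4 + D_5/(1+r)^5 + TV/(1+r)^5
    = 0.44141 + 0.46390 + 0.48755 + 0.51240 + 0.53851 + 6.27065 = 8.71441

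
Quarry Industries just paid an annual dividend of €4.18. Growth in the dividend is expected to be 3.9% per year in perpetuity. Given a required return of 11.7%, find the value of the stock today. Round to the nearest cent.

D₁ = D₀ × (1 + g) = €4.18 × 1.039 = €4.3430
Growing perpetuity: P = D₁ / (r − g) = €4.3430 / (0.117 − 0.039) = €55.68

€55.68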